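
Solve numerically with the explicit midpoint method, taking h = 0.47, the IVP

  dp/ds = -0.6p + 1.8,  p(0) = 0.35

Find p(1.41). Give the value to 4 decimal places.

Midpoint: k1 = f(s_n, p_n); k2 = f(s_n + h/2, p_n + (h/2)·k1); p_{n+1} = p_n + h·k2.
s=0.000000, p=0.350000:
  k1 = f(0.000000, 0.350000) = 1.590000
  k2 = f(0.235000, 0.723650) = 1.365810
  p ← 0.350000 + 0.47·1.365810 = 0.991931
s=0.470000, p=0.991931:
  k1 = f(0.470000, 0.991931) = 1.204842
  k2 = f(0.705000, 1.275068) = 1.034959
  p ← 0.991931 + 0.47·1.034959 = 1.478361
s=0.940000, p=1.478361:
  k1 = f(0.940000, 1.478361) = 0.912983
  k2 = f(1.175000, 1.692912) = 0.784253
  p ← 1.478361 + 0.47·0.784253 = 1.846960
p(1.41) ≈ 1.8470

1.8470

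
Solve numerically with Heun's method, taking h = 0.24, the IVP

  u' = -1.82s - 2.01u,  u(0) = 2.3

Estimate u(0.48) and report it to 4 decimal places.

Heun: k1 = f(s_n, u_n); k2 = f(s_n + h, u_n + h·k1); u_{n+1} = u_n + (h/2)·(k1 + k2).
s=0.000000, u=2.300000:
  k1 = f(0.000000, 2.300000) = -4.623000
  k2 = f(0.240000, 1.190480) = -2.829665
  u ← 2.300000 + (0.24/2)·(-4.623000 + (-2.829665)) = 1.405680
s=0.240000, u=1.405680:
  k1 = f(0.240000, 1.405680) = -3.262217
  k2 = f(0.480000, 0.622748) = -2.125324
  u ← 1.405680 + (0.24/2)·(-3.262217 + (-2.125324)) = 0.759175
u(0.48) ≈ 0.7592

0.7592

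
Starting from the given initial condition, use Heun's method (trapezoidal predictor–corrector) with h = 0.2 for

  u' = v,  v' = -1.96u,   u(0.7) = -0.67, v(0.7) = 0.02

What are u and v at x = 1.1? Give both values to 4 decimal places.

Heun on (u,v): k1 = f(x_n, state_n); k2 = f(x_n + h, state_n + h·k1); state_{n+1} = state_n + (h/2)·(k1 + k2).
0.700000: (-0.670000, 0.020000)
  k1 = (0.020000, 1.313200)
  predictor → (-0.666000, 0.282640)
  k2 = (0.282640, 1.305360)
  → (-0.639736, 0.281856)
0.900000: (-0.639736, 0.281856)
  k1 = (0.281856, 1.253883)
  predictor → (-0.583365, 0.532633)
  k2 = (0.532633, 1.143395)
  → (-0.558287, 0.521584)
(u(1.1), v(1.1)) ≈ (-0.5583, 0.5216)

-0.5583, 0.5216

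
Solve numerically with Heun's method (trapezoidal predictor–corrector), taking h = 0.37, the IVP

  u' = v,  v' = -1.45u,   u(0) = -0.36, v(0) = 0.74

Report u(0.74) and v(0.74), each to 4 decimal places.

0.2726, 0.8014

Heun on (u,v): k1 = f(s_n, state_n); k2 = f(s_n + h, state_n + h·k1); state_{n+1} = state_n + (h/2)·(k1 + k2).
0.000000: (-0.360000, 0.740000)
  k1 = (0.740000, 0.522000)
  predictor → (-0.086200, 0.933140)
  k2 = (0.933140, 0.124990)
  → (-0.050469, 0.859693)
0.370000: (-0.050469, 0.859693)
  k1 = (0.859693, 0.073180)
  predictor → (0.267617, 0.886770)
  k2 = (0.886770, -0.388045)
  → (0.272627, 0.801443)
(u(0.74), v(0.74)) ≈ (0.2726, 0.8014)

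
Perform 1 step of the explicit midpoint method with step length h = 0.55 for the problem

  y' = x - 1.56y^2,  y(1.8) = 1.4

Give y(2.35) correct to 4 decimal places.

1.5878

Midpoint: k1 = f(x_n, y_n); k2 = f(x_n + h/2, y_n + (h/2)·k1); y_{n+1} = y_n + h·k2.
x=1.800000, y=1.400000:
  k1 = f(1.800000, 1.400000) = -1.257600
  k2 = f(2.075000, 1.054160) = 0.341445
  y ← 1.400000 + 0.55·0.341445 = 1.587795
y(2.35) ≈ 1.5878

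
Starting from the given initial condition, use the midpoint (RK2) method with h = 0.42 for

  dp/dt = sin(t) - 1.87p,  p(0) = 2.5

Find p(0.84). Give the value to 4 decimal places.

0.9099

Midpoint: k1 = f(t_n, p_n); k2 = f(t_n + h/2, p_n + (h/2)·k1); p_{n+1} = p_n + h·k2.
t=0.000000, p=2.500000:
  k1 = f(0.000000, 2.500000) = -4.675000
  k2 = f(0.210000, 1.518250) = -2.630668
  p ← 2.500000 + 0.42·(-2.630668) = 1.395120
t=0.420000, p=1.395120:
  k1 = f(0.420000, 1.395120) = -2.201113
  k2 = f(0.630000, 0.932886) = -1.155352
  p ← 1.395120 + 0.42·(-1.155352) = 0.909872
p(0.84) ≈ 0.9099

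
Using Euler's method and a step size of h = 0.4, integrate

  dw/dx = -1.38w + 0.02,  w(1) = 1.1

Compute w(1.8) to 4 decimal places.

0.2324

Euler: w_{n+1} = w_n + h·f(x_n, w_n).
x=1.000000, w=1.100000: f=-1.498000 → w ← 1.100000 + 0.4·(-1.498000) = 0.500800
x=1.400000, w=0.500800: f=-0.671104 → w ← 0.500800 + 0.4·(-0.671104) = 0.232358
w(1.8) ≈ 0.2324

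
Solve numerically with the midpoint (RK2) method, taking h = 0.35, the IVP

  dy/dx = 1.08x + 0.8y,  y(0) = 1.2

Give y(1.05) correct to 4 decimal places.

Midpoint: k1 = f(x_n, y_n); k2 = f(x_n + h/2, y_n + (h/2)·k1); y_{n+1} = y_n + h·k2.
x=0.000000, y=1.200000:
  k1 = f(0.000000, 1.200000) = 0.960000
  k2 = f(0.175000, 1.368000) = 1.283400
  y ← 1.200000 + 0.35·1.283400 = 1.649190
x=0.350000, y=1.649190:
  k1 = f(0.350000, 1.649190) = 1.697352
  k2 = f(0.525000, 1.946227) = 2.123981
  y ← 1.649190 + 0.35·2.123981 = 2.392583
x=0.700000, y=2.392583:
  k1 = f(0.700000, 2.392583) = 2.670067
  k2 = f(0.875000, 2.859845) = 3.232876
  y ← 2.392583 + 0.35·3.232876 = 3.524090
y(1.05) ≈ 3.5241

3.5241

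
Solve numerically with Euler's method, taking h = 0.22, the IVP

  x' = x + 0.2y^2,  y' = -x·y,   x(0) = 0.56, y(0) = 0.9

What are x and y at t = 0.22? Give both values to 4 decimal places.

Euler on (x,y): x_{n+1} = x_n + h·x', y_{n+1} = y_n + h·y'.
0.000000: (0.560000, 0.900000); f=(0.722000, -0.504000) → (0.718840, 0.789120)
(x(0.22), y(0.22)) ≈ (0.7188, 0.7891)

0.7188, 0.7891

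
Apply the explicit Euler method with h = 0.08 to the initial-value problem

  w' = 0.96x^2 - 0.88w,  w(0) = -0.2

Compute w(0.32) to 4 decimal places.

-0.1427

Euler: w_{n+1} = w_n + h·f(x_n, w_n).
x=0.000000, w=-0.200000: f=0.176000 → w ← -0.200000 + 0.08·0.176000 = -0.185920
x=0.080000, w=-0.185920: f=0.169754 → w ← -0.185920 + 0.08·0.169754 = -0.172340
x=0.160000, w=-0.172340: f=0.176235 → w ← -0.172340 + 0.08·0.176235 = -0.158241
x=0.240000, w=-0.158241: f=0.194548 → w ← -0.158241 + 0.08·0.194548 = -0.142677
w(0.32) ≈ -0.1427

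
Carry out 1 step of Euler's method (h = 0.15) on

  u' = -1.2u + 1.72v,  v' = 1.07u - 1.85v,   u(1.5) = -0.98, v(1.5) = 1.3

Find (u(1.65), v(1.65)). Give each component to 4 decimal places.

-0.4682, 0.7820

Euler on (u,v): u_{n+1} = u_n + h·u', v_{n+1} = v_n + h·v'.
1.500000: (-0.980000, 1.300000); f=(3.412000, -3.453600) → (-0.468200, 0.781960)
(u(1.65), v(1.65)) ≈ (-0.4682, 0.7820)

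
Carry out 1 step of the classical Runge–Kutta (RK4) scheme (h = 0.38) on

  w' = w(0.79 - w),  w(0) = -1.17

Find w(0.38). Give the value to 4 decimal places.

-3.2202

RK4: k1 = f(x_n, w_n); k2 = f(x_n + h/2, w_n + (h/2)·k1); k3 = f(x_n + h/2, w_n + (h/2)·k2); k4 = f(x_n + h, w_n + h·k3); w_{n+1} = w_n + (h/6)·(k1 + 2k2 + 2k3 + k4).
x=0.000000, w=-1.170000:
  k1 = f(0.000000, -1.170000) = -2.293200
  k2 = f(0.190000, -1.605708) = -3.846808
  k3 = f(0.190000, -1.900893) = -5.115102
  k4 = f(0.380000, -3.113739) = -12.155222
  w ← -1.170000 + (0.38/6)·(k1 + 2k2 + 2k3 + k4) = -3.220242
w(0.38) ≈ -3.2202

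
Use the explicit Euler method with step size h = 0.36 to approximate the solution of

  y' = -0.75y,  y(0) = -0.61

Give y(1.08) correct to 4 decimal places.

-0.2373

Euler: y_{n+1} = y_n + h·f(t_n, y_n).
t=0.000000, y=-0.610000: f=0.457500 → y ← -0.610000 + 0.36·0.457500 = -0.445300
t=0.360000, y=-0.445300: f=0.333975 → y ← -0.445300 + 0.36·0.333975 = -0.325069
t=0.720000, y=-0.325069: f=0.243802 → y ← -0.325069 + 0.36·0.243802 = -0.237300
y(1.08) ≈ -0.2373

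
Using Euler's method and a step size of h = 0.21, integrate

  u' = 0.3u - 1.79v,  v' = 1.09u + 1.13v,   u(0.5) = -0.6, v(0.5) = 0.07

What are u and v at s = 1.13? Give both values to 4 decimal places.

-0.6494, -0.4230

Euler on (u,v): u_{n+1} = u_n + h·u', v_{n+1} = v_n + h·v'.
0.500000: (-0.600000, 0.070000); f=(-0.305300, -0.574900) → (-0.664113, -0.050729)
0.710000: (-0.664113, -0.050729); f=(-0.108429, -0.781207) → (-0.686883, -0.214782)
0.920000: (-0.686883, -0.214782); f=(0.178396, -0.991407) → (-0.649420, -0.422978)
(u(1.13), v(1.13)) ≈ (-0.6494, -0.4230)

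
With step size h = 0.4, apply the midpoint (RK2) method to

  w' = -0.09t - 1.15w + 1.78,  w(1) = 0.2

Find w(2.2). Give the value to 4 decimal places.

Midpoint: k1 = f(t_n, w_n); k2 = f(t_n + h/2, w_n + (h/2)·k1); w_{n+1} = w_n + h·k2.
t=1.000000, w=0.200000:
  k1 = f(1.000000, 0.200000) = 1.460000
  k2 = f(1.200000, 0.492000) = 1.106200
  w ← 0.200000 + 0.4·1.106200 = 0.642480
t=1.400000, w=0.642480:
  k1 = f(1.400000, 0.642480) = 0.915148
  k2 = f(1.600000, 0.825510) = 0.686664
  w ← 0.642480 + 0.4·0.686664 = 0.917146
t=1.800000, w=0.917146:
  k1 = f(1.800000, 0.917146) = 0.563283
  k2 = f(2.000000, 1.029802) = 0.415728
  w ← 0.917146 + 0.4·0.415728 = 1.083437
w(2.2) ≈ 1.0834

1.0834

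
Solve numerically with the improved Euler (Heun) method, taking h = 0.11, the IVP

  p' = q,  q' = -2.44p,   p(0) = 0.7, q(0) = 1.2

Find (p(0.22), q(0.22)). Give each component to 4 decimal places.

0.9189, 0.7592

Heun on (p,q): k1 = f(s_n, state_n); k2 = f(s_n + h, state_n + h·k1); state_{n+1} = state_n + (h/2)·(k1 + k2).
0.000000: (0.700000, 1.200000)
  k1 = (1.200000, -1.708000)
  predictor → (0.832000, 1.012120)
  k2 = (1.012120, -2.030080)
  → (0.821667, 0.994406)
0.110000: (0.821667, 0.994406)
  k1 = (0.994406, -2.004867)
  predictor → (0.931051, 0.773870)
  k2 = (0.773870, -2.271765)
  → (0.918922, 0.759191)
(p(0.22), q(0.22)) ≈ (0.9189, 0.7592)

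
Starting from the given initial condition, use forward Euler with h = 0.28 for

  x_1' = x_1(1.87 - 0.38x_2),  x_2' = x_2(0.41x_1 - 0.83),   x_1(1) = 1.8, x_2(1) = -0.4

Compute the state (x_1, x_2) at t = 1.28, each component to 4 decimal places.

2.8191, -0.3897

Euler on (x_1,x_2): x_1_{n+1} = x_1_n + h·x_1', x_2_{n+1} = x_2_n + h·x_2'.
1.000000: (1.800000, -0.400000); f=(3.639600, 0.036800) → (2.819088, -0.389696)
(x_1(1.28), x_2(1.28)) ≈ (2.8191, -0.3897)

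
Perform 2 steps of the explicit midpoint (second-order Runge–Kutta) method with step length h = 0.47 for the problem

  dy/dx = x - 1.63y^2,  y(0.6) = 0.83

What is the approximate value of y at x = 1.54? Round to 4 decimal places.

0.9364

Midpoint: k1 = f(x_n, y_n); k2 = f(x_n + h/2, y_n + (h/2)·k1); y_{n+1} = y_n + h·k2.
x=0.600000, y=0.830000:
  k1 = f(0.600000, 0.830000) = -0.522907
  k2 = f(0.835000, 0.707117) = 0.019977
  y ← 0.830000 + 0.47·0.019977 = 0.839389
x=1.070000, y=0.839389:
  k1 = f(1.070000, 0.839389) = -0.078456
  k2 = f(1.305000, 0.820952) = 0.206442
  y ← 0.839389 + 0.47·0.206442 = 0.936417
y(1.54) ≈ 0.9364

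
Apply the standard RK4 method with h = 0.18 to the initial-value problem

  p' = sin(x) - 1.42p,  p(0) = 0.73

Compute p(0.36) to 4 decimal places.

RK4: k1 = f(x_n, p_n); k2 = f(x_n + h/2, p_n + (h/2)·k1); k3 = f(x_n + h/2, p_n + (h/2)·k2); k4 = f(x_n + h, p_n + h·k3); p_{n+1} = p_n + (h/6)·(k1 + 2k2 + 2k3 + k4).
x=0.000000, p=0.730000:
  k1 = f(0.000000, 0.730000) = -1.036600
  k2 = f(0.090000, 0.636706) = -0.814244
  k3 = f(0.090000, 0.656718) = -0.842661
  k4 = f(0.180000, 0.578321) = -0.642186
  p ← 0.730000 + (0.18/6)·(k1 + 2k2 + 2k3 + k4) = 0.580222
x=0.180000, p=0.580222:
  k1 = f(0.180000, 0.580222) = -0.644886
  k2 = f(0.270000, 0.522182) = -0.474768
  k3 = f(0.270000, 0.537493) = -0.496509
  k4 = f(0.360000, 0.490851) = -0.344734
  p ← 0.580222 + (0.18/6)·(k1 + 2k2 + 2k3 + k4) = 0.492257
p(0.36) ≈ 0.4923

0.4923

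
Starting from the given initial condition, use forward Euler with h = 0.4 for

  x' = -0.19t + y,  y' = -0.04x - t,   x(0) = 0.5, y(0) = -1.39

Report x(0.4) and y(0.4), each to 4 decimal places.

-0.0560, -1.3980

Euler on (x,y): x_{n+1} = x_n + h·x', y_{n+1} = y_n + h·y'.
0.000000: (0.500000, -1.390000); f=(-1.390000, -0.020000) → (-0.056000, -1.398000)
(x(0.4), y(0.4)) ≈ (-0.0560, -1.3980)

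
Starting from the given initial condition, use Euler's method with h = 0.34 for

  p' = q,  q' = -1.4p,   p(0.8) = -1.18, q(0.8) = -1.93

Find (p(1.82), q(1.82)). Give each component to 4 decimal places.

-2.4695, 0.6012

Euler on (p,q): p_{n+1} = p_n + h·p', q_{n+1} = q_n + h·q'.
0.800000: (-1.180000, -1.930000); f=(-1.930000, 1.652000) → (-1.836200, -1.368320)
1.140000: (-1.836200, -1.368320); f=(-1.368320, 2.570680) → (-2.301429, -0.494289)
1.480000: (-2.301429, -0.494289); f=(-0.494289, 3.222000) → (-2.469487, 0.601191)
(p(1.82), q(1.82)) ≈ (-2.4695, 0.6012)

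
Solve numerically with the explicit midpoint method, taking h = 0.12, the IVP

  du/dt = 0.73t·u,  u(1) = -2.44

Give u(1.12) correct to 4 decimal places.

-2.6765

Midpoint: k1 = f(t_n, u_n); k2 = f(t_n + h/2, u_n + (h/2)·k1); u_{n+1} = u_n + h·k2.
t=1.000000, u=-2.440000:
  k1 = f(1.000000, -2.440000) = -1.781200
  k2 = f(1.060000, -2.546872) = -1.970770
  u ← -2.440000 + 0.12·(-1.970770) = -2.676492
u(1.12) ≈ -2.6765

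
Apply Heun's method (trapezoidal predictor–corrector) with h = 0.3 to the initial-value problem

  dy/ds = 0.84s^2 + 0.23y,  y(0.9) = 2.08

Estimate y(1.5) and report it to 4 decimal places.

Heun: k1 = f(s_n, y_n); k2 = f(s_n + h, y_n + h·k1); y_{n+1} = y_n + (h/2)·(k1 + k2).
s=0.900000, y=2.080000:
  k1 = f(0.900000, 2.080000) = 1.158800
  k2 = f(1.200000, 2.427640) = 1.767957
  y ← 2.080000 + (0.3/2)·(1.158800 + 1.767957) = 2.519014
s=1.200000, y=2.519014:
  k1 = f(1.200000, 2.519014) = 1.788973
  k2 = f(1.500000, 3.055706) = 2.592812
  y ← 2.519014 + (0.3/2)·(1.788973 + 2.592812) = 3.176281
y(1.5) ≈ 3.1763

3.1763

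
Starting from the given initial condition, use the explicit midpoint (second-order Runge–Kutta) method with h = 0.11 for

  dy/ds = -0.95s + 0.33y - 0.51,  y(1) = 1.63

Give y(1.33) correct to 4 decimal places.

Midpoint: k1 = f(s_n, y_n); k2 = f(s_n + h/2, y_n + (h/2)·k1); y_{n+1} = y_n + h·k2.
s=1.000000, y=1.630000:
  k1 = f(1.000000, 1.630000) = -0.922100
  k2 = f(1.055000, 1.579284) = -0.991086
  y ← 1.630000 + 0.11·(-0.991086) = 1.520981
s=1.110000, y=1.520981:
  k1 = f(1.110000, 1.520981) = -1.062576
  k2 = f(1.165000, 1.462539) = -1.134112
  y ← 1.520981 + 0.11·(-1.134112) = 1.396228
s=1.220000, y=1.396228:
  k1 = f(1.220000, 1.396228) = -1.208245
  k2 = f(1.275000, 1.329775) = -1.282424
  y ← 1.396228 + 0.11·(-1.282424) = 1.255162
y(1.33) ≈ 1.2552

1.2552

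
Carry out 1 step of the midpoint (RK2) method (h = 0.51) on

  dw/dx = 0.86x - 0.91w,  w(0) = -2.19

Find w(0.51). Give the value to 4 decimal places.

Midpoint: k1 = f(x_n, w_n); k2 = f(x_n + h/2, w_n + (h/2)·k1); w_{n+1} = w_n + h·k2.
x=0.000000, w=-2.190000:
  k1 = f(0.000000, -2.190000) = 1.992900
  k2 = f(0.255000, -1.681810) = 1.749748
  w ← -2.190000 + 0.51·1.749748 = -1.297629
w(0.51) ≈ -1.2976

-1.2976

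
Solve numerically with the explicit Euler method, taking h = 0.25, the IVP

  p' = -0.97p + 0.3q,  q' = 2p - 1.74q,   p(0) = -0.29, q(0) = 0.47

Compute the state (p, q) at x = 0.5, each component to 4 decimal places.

Euler on (p,q): p_{n+1} = p_n + h·p', q_{n+1} = q_n + h·q'.
0.000000: (-0.290000, 0.470000); f=(0.422300, -1.397800) → (-0.184425, 0.120550)
0.250000: (-0.184425, 0.120550); f=(0.215057, -0.578607) → (-0.130661, -0.024102)
(p(0.5), q(0.5)) ≈ (-0.1307, -0.0241)

-0.1307, -0.0241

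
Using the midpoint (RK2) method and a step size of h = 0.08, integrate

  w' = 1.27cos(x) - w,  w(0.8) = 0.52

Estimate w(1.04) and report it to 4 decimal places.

Midpoint: k1 = f(x_n, w_n); k2 = f(x_n + h/2, w_n + (h/2)·k1); w_{n+1} = w_n + h·k2.
x=0.800000, w=0.520000:
  k1 = f(0.800000, 0.520000) = 0.364818
  k2 = f(0.840000, 0.534593) = 0.313085
  w ← 0.520000 + 0.08·0.313085 = 0.545047
x=0.880000, w=0.545047:
  k1 = f(0.880000, 0.545047) = 0.264135
  k2 = f(0.920000, 0.555612) = 0.213779
  w ← 0.545047 + 0.08·0.213779 = 0.562149
x=0.960000, w=0.562149:
  k1 = f(0.960000, 0.562149) = 0.166221
  k2 = f(1.000000, 0.568798) = 0.117386
  w ← 0.562149 + 0.08·0.117386 = 0.571540
w(1.04) ≈ 0.5715

0.5715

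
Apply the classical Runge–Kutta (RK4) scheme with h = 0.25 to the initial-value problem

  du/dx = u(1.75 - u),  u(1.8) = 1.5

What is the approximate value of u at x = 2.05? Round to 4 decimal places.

1.5800

RK4: k1 = f(x_n, u_n); k2 = f(x_n + h/2, u_n + (h/2)·k1); k3 = f(x_n + h/2, u_n + (h/2)·k2); k4 = f(x_n + h, u_n + h·k3); u_{n+1} = u_n + (h/6)·(k1 + 2k2 + 2k3 + k4).
x=1.800000, u=1.500000:
  k1 = f(1.800000, 1.500000) = 0.375000
  k2 = f(1.925000, 1.546875) = 0.314209
  k3 = f(1.925000, 1.539276) = 0.324362
  k4 = f(2.050000, 1.581091) = 0.267061
  u ← 1.500000 + (0.25/6)·(k1 + 2k2 + 2k3 + k4) = 1.579967
u(2.05) ≈ 1.5800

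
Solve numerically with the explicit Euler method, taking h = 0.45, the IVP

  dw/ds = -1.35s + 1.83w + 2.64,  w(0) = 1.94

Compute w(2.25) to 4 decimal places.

60.6925

Euler: w_{n+1} = w_n + h·f(s_n, w_n).
s=0.000000, w=1.940000: f=6.190200 → w ← 1.940000 + 0.45·6.190200 = 4.725590
s=0.450000, w=4.725590: f=10.680330 → w ← 4.725590 + 0.45·10.680330 = 9.531738
s=0.900000, w=9.531738: f=18.868081 → w ← 9.531738 + 0.45·18.868081 = 18.022375
s=1.350000, w=18.022375: f=33.798446 → w ← 18.022375 + 0.45·33.798446 = 33.231676
s=1.800000, w=33.231676: f=61.023966 → w ← 33.231676 + 0.45·61.023966 = 60.692461
w(2.25) ≈ 60.6925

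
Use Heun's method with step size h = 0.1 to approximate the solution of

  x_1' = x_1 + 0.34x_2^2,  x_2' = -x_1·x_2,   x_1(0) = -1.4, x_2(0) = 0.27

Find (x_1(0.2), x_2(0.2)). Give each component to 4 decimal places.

Heun on (x_1,x_2): k1 = f(t_n, state_n); k2 = f(t_n + h, state_n + h·k1); state_{n+1} = state_n + (h/2)·(k1 + k2).
0.000000: (-1.400000, 0.270000)
  k1 = (-1.375214, 0.378000)
  predictor → (-1.537521, 0.307800)
  k2 = (-1.505310, 0.473249)
  → (-1.544026, 0.312562)
0.100000: (-1.544026, 0.312562)
  k1 = (-1.510810, 0.482605)
  predictor → (-1.695107, 0.360823)
  k2 = (-1.650841, 0.611634)
  → (-1.702109, 0.367274)
(x_1(0.2), x_2(0.2)) ≈ (-1.7021, 0.3673)

-1.7021, 0.3673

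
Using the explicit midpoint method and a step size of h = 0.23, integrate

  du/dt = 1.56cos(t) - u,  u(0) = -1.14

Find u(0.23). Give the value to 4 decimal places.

Midpoint: k1 = f(t_n, u_n); k2 = f(t_n + h/2, u_n + (h/2)·k1); u_{n+1} = u_n + h·k2.
t=0.000000, u=-1.140000:
  k1 = f(0.000000, -1.140000) = 2.700000
  k2 = f(0.115000, -0.829500) = 2.379196
  u ← -1.140000 + 0.23·2.379196 = -0.592785
u(0.23) ≈ -0.5928

-0.5928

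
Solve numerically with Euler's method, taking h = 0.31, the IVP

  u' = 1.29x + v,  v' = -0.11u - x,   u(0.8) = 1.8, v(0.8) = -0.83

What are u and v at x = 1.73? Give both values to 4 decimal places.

2.0416, -2.0538

Euler on (u,v): u_{n+1} = u_n + h·u', v_{n+1} = v_n + h·v'.
0.800000: (1.800000, -0.830000); f=(0.202000, -0.998000) → (1.862620, -1.139380)
1.110000: (1.862620, -1.139380); f=(0.292520, -1.314888) → (1.953301, -1.546995)
1.420000: (1.953301, -1.546995); f=(0.284805, -1.634863) → (2.041591, -2.053803)
(u(1.73), v(1.73)) ≈ (2.0416, -2.0538)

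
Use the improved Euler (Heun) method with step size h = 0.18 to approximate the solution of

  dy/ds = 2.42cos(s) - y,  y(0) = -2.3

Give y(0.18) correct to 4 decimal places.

Heun: k1 = f(s_n, y_n); k2 = f(s_n + h, y_n + h·k1); y_{n+1} = y_n + (h/2)·(k1 + k2).
s=0.000000, y=-2.300000:
  k1 = f(0.000000, -2.300000) = 4.720000
  k2 = f(0.180000, -1.450400) = 3.831302
  y ← -2.300000 + (0.18/2)·(4.720000 + 3.831302) = -1.530383
y(0.18) ≈ -1.5304

-1.5304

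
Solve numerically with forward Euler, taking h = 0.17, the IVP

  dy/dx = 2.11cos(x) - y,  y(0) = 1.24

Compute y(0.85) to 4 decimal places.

1.6325

Euler: y_{n+1} = y_n + h·f(x_n, y_n).
x=0.000000, y=1.240000: f=0.870000 → y ← 1.240000 + 0.17·0.870000 = 1.387900
x=0.170000, y=1.387900: f=0.691684 → y ← 1.387900 + 0.17·0.691684 = 1.505486
x=0.340000, y=1.505486: f=0.483726 → y ← 1.505486 + 0.17·0.483726 = 1.587720
x=0.510000, y=1.587720: f=0.253771 → y ← 1.587720 + 0.17·0.253771 = 1.630861
x=0.680000, y=1.630861: f=0.009818 → y ← 1.630861 + 0.17·0.009818 = 1.632530
y(0.85) ≈ 1.6325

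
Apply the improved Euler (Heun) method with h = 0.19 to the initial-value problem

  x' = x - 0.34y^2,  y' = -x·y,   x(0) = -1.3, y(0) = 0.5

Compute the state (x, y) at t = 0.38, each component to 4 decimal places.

Heun on (x,y): k1 = f(t_n, state_n); k2 = f(t_n + h, state_n + h·k1); state_{n+1} = state_n + (h/2)·(k1 + k2).
0.000000: (-1.300000, 0.500000)
  k1 = (-1.385000, 0.650000)
  predictor → (-1.563150, 0.623500)
  k2 = (-1.695326, 0.974624)
  → (-1.592631, 0.654339)
0.190000: (-1.592631, 0.654339)
  k1 = (-1.738205, 1.042121)
  predictor → (-1.922890, 0.852342)
  k2 = (-2.169896, 1.638960)
  → (-1.963901, 0.909042)
(x(0.38), y(0.38)) ≈ (-1.9639, 0.9090)

-1.9639, 0.9090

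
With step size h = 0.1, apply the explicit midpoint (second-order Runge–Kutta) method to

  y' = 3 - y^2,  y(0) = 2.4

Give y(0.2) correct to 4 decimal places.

2.0478

Midpoint: k1 = f(x_n, y_n); k2 = f(x_n + h/2, y_n + (h/2)·k1); y_{n+1} = y_n + h·k2.
x=0.000000, y=2.400000:
  k1 = f(0.000000, 2.400000) = -2.760000
  k2 = f(0.050000, 2.262000) = -2.116644
  y ← 2.400000 + 0.1·(-2.116644) = 2.188336
x=0.100000, y=2.188336:
  k1 = f(0.100000, 2.188336) = -1.788813
  k2 = f(0.150000, 2.098895) = -1.405360
  y ← 2.188336 + 0.1·(-1.405360) = 2.047800
y(0.2) ≈ 2.0478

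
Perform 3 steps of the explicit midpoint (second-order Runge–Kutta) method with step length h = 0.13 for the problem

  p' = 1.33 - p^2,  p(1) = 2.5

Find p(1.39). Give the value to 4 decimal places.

Midpoint: k1 = f(t_n, p_n); k2 = f(t_n + h/2, p_n + (h/2)·k1); p_{n+1} = p_n + h·k2.
t=1.000000, p=2.500000:
  k1 = f(1.000000, 2.500000) = -4.920000
  k2 = f(1.065000, 2.180200) = -3.423272
  p ← 2.500000 + 0.13·(-3.423272) = 2.054975
t=1.130000, p=2.054975:
  k1 = f(1.130000, 2.054975) = -2.892921
  k2 = f(1.195000, 1.866935) = -2.155445
  p ← 2.054975 + 0.13·(-2.155445) = 1.774767
t=1.260000, p=1.774767:
  k1 = f(1.260000, 1.774767) = -1.819797
  k2 = f(1.325000, 1.656480) = -1.413926
  p ← 1.774767 + 0.13·(-1.413926) = 1.590956
p(1.39) ≈ 1.5910

1.5910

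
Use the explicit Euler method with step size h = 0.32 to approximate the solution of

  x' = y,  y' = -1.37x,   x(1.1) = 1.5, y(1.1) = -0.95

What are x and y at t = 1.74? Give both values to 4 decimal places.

Euler on (x,y): x_{n+1} = x_n + h·x', y_{n+1} = y_n + h·y'.
1.100000: (1.500000, -0.950000); f=(-0.950000, -2.055000) → (1.196000, -1.607600)
1.420000: (1.196000, -1.607600); f=(-1.607600, -1.638520) → (0.681568, -2.131926)
(x(1.74), y(1.74)) ≈ (0.6816, -2.1319)

0.6816, -2.1319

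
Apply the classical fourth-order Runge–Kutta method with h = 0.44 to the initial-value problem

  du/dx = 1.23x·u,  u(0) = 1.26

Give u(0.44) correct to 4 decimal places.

RK4: k1 = f(x_n, u_n); k2 = f(x_n + h/2, u_n + (h/2)·k1); k3 = f(x_n + h/2, u_n + (h/2)·k2); k4 = f(x_n + h, u_n + h·k3); u_{n+1} = u_n + (h/6)·(k1 + 2k2 + 2k3 + k4).
x=0.000000, u=1.260000:
  k1 = f(0.000000, 1.260000) = 0.000000
  k2 = f(0.220000, 1.260000) = 0.340956
  k3 = f(0.220000, 1.335010) = 0.361254
  k4 = f(0.440000, 1.418952) = 0.767937
  u ← 1.260000 + (0.44/6)·(k1 + 2k2 + 2k3 + k4) = 1.419306
u(0.44) ≈ 1.4193

1.4193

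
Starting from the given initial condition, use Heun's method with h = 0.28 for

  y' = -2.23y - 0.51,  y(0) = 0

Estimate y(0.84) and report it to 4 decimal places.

Heun: k1 = f(t_n, y_n); k2 = f(t_n + h, y_n + h·k1); y_{n+1} = y_n + (h/2)·(k1 + k2).
t=0.000000, y=0.000000:
  k1 = f(0.000000, 0.000000) = -0.510000
  k2 = f(0.280000, -0.142800) = -0.191556
  y ← 0.000000 + (0.28/2)·(-0.510000 + (-0.191556)) = -0.098218
t=0.280000, y=-0.098218:
  k1 = f(0.280000, -0.098218) = -0.290974
  k2 = f(0.560000, -0.179691) = -0.109290
  y ← -0.098218 + (0.28/2)·(-0.290974 + (-0.109290)) = -0.154255
t=0.560000, y=-0.154255:
  k1 = f(0.560000, -0.154255) = -0.166012
  k2 = f(0.840000, -0.200738) = -0.062354
  y ← -0.154255 + (0.28/2)·(-0.166012 + (-0.062354)) = -0.186226
y(0.84) ≈ -0.1862

-0.1862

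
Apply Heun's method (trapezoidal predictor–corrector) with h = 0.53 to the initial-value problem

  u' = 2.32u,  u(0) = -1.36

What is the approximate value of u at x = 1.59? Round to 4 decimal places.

-36.1922

Heun: k1 = f(x_n, u_n); k2 = f(x_n + h, u_n + h·k1); u_{n+1} = u_n + (h/2)·(k1 + k2).
x=0.000000, u=-1.360000:
  k1 = f(0.000000, -1.360000) = -3.155200
  k2 = f(0.530000, -3.032256) = -7.034834
  u ← -1.360000 + (0.53/2)·(-3.155200 + (-7.034834)) = -4.060359
x=0.530000, u=-4.060359:
  k1 = f(0.530000, -4.060359) = -9.420033
  k2 = f(1.060000, -9.052976) = -21.002905
  u ← -4.060359 + (0.53/2)·(-9.420033 + (-21.002905)) = -12.122438
x=1.060000, u=-12.122438:
  k1 = f(1.060000, -12.122438) = -28.124055
  k2 = f(1.590000, -27.028187) = -62.705393
  u ← -12.122438 + (0.53/2)·(-28.124055 + (-62.705393)) = -36.192241
u(1.59) ≈ -36.1922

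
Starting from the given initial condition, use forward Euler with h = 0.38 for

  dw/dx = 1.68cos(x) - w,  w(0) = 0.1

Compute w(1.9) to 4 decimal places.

Euler: w_{n+1} = w_n + h·f(x_n, w_n).
x=0.000000, w=0.100000: f=1.580000 → w ← 0.100000 + 0.38·1.580000 = 0.700400
x=0.380000, w=0.700400: f=0.859757 → w ← 0.700400 + 0.38·0.859757 = 1.027108
x=0.760000, w=1.027108: f=0.190617 → w ← 1.027108 + 0.38·0.190617 = 1.099542
x=1.140000, w=1.099542: f=-0.397983 → w ← 1.099542 + 0.38·(-0.397983) = 0.948308
x=1.520000, w=0.948308: f=-0.863007 → w ← 0.948308 + 0.38·(-0.863007) = 0.620366
w(1.9) ≈ 0.6204

0.6204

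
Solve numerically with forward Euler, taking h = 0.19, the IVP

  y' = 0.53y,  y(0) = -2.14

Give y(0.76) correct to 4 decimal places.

-3.1412

Euler: y_{n+1} = y_n + h·f(x_n, y_n).
x=0.000000, y=-2.140000: f=-1.134200 → y ← -2.140000 + 0.19·(-1.134200) = -2.355498
x=0.190000, y=-2.355498: f=-1.248414 → y ← -2.355498 + 0.19·(-1.248414) = -2.592697
x=0.380000, y=-2.592697: f=-1.374129 → y ← -2.592697 + 0.19·(-1.374129) = -2.853781
x=0.570000, y=-2.853781: f=-1.512504 → y ← -2.853781 + 0.19·(-1.512504) = -3.141157
y(0.76) ≈ -3.1412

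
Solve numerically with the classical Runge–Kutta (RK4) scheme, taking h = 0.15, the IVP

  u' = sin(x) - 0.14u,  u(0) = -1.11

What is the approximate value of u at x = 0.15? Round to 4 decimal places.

-1.0758

RK4: k1 = f(x_n, u_n); k2 = f(x_n + h/2, u_n + (h/2)·k1); k3 = f(x_n + h/2, u_n + (h/2)·k2); k4 = f(x_n + h, u_n + h·k3); u_{n+1} = u_n + (h/6)·(k1 + 2k2 + 2k3 + k4).
x=0.000000, u=-1.110000:
  k1 = f(0.000000, -1.110000) = 0.155400
  k2 = f(0.075000, -1.098345) = 0.228698
  k3 = f(0.075000, -1.092848) = 0.227928
  k4 = f(0.150000, -1.075811) = 0.300052
  u ← -1.110000 + (0.15/6)·(k1 + 2k2 + 2k3 + k4) = -1.075782
u(0.15) ≈ -1.0758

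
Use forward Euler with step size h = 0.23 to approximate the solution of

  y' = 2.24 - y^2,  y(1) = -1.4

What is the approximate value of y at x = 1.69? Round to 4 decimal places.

Euler: y_{n+1} = y_n + h·f(x_n, y_n).
x=1.000000, y=-1.400000: f=0.280000 → y ← -1.400000 + 0.23·0.280000 = -1.335600
x=1.230000, y=-1.335600: f=0.456173 → y ← -1.335600 + 0.23·0.456173 = -1.230680
x=1.460000, y=-1.230680: f=0.725426 → y ← -1.230680 + 0.23·0.725426 = -1.063832
y(1.69) ≈ -1.0638

-1.0638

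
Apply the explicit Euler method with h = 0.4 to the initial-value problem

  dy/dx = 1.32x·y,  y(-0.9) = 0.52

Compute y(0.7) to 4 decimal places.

0.2204

Euler: y_{n+1} = y_n + h·f(x_n, y_n).
x=-0.900000, y=0.520000: f=-0.617760 → y ← 0.520000 + 0.4·(-0.617760) = 0.272896
x=-0.500000, y=0.272896: f=-0.180111 → y ← 0.272896 + 0.4·(-0.180111) = 0.200851
x=-0.100000, y=0.200851: f=-0.026512 → y ← 0.200851 + 0.4·(-0.026512) = 0.190246
x=0.300000, y=0.190246: f=0.075338 → y ← 0.190246 + 0.4·0.075338 = 0.220382
y(0.7) ≈ 0.2204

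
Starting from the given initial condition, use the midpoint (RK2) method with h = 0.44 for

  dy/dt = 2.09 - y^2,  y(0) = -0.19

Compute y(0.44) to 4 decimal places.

Midpoint: k1 = f(t_n, y_n); k2 = f(t_n + h/2, y_n + (h/2)·k1); y_{n+1} = y_n + h·k2.
t=0.000000, y=-0.190000:
  k1 = f(0.000000, -0.190000) = 2.053900
  k2 = f(0.220000, 0.261858) = 2.021430
  y ← -0.190000 + 0.44·2.021430 = 0.699429
y(0.44) ≈ 0.6994

0.6994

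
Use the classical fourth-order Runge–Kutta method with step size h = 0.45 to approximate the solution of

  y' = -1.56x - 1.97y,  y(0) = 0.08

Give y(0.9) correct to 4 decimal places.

-0.3665

RK4: k1 = f(x_n, y_n); k2 = f(x_n + h/2, y_n + (h/2)·k1); k3 = f(x_n + h/2, y_n + (h/2)·k2); k4 = f(x_n + h, y_n + h·k3); y_{n+1} = y_n + (h/6)·(k1 + 2k2 + 2k3 + k4).
x=0.000000, y=0.080000:
  k1 = f(0.000000, 0.080000) = -0.157600
  k2 = f(0.225000, 0.044540) = -0.438744
  k3 = f(0.225000, -0.018717) = -0.314127
  k4 = f(0.450000, -0.061357) = -0.581127
  y ← 0.080000 + (0.45/6)·(k1 + 2k2 + 2k3 + k4) = -0.088335
x=0.450000, y=-0.088335:
  k1 = f(0.450000, -0.088335) = -0.527980
  k2 = f(0.675000, -0.207131) = -0.644953
  k3 = f(0.675000, -0.233449) = -0.593105
  k4 = f(0.900000, -0.355232) = -0.704193
  y ← -0.088335 + (0.45/6)·(k1 + 2k2 + 2k3 + k4) = -0.366457
y(0.9) ≈ -0.3665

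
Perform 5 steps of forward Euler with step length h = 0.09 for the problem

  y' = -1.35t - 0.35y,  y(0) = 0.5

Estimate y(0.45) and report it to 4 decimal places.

0.3201

Euler: y_{n+1} = y_n + h·f(t_n, y_n).
t=0.000000, y=0.500000: f=-0.175000 → y ← 0.500000 + 0.09·(-0.175000) = 0.484250
t=0.090000, y=0.484250: f=-0.290987 → y ← 0.484250 + 0.09·(-0.290987) = 0.458061
t=0.180000, y=0.458061: f=-0.403321 → y ← 0.458061 + 0.09·(-0.403321) = 0.421762
t=0.270000, y=0.421762: f=-0.512117 → y ← 0.421762 + 0.09·(-0.512117) = 0.375672
t=0.360000, y=0.375672: f=-0.617485 → y ← 0.375672 + 0.09·(-0.617485) = 0.320098
y(0.45) ≈ 0.3201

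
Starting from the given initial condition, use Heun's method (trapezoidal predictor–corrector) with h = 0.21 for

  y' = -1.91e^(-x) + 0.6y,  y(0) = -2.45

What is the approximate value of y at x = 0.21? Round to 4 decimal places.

-3.1665

Heun: k1 = f(x_n, y_n); k2 = f(x_n + h, y_n + h·k1); y_{n+1} = y_n + (h/2)·(k1 + k2).
x=0.000000, y=-2.450000:
  k1 = f(0.000000, -2.450000) = -3.380000
  k2 = f(0.210000, -3.159800) = -3.444096
  y ← -2.450000 + (0.21/2)·(-3.380000 + (-3.444096)) = -3.166530
y(0.21) ≈ -3.1665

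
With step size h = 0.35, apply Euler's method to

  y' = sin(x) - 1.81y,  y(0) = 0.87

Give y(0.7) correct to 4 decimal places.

0.2369

Euler: y_{n+1} = y_n + h·f(x_n, y_n).
x=0.000000, y=0.870000: f=-1.574700 → y ← 0.870000 + 0.35·(-1.574700) = 0.318855
x=0.350000, y=0.318855: f=-0.234230 → y ← 0.318855 + 0.35·(-0.234230) = 0.236875
y(0.7) ≈ 0.2369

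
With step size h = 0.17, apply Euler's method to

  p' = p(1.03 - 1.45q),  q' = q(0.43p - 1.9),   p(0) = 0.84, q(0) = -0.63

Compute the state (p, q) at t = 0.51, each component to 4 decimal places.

Euler on (p,q): p_{n+1} = p_n + h·p', q_{n+1} = q_n + h·q'.
0.000000: (0.840000, -0.630000); f=(1.632540, 0.969444) → (1.117532, -0.465195)
0.170000: (1.117532, -0.465195); f=(1.904869, 0.660326) → (1.441359, -0.352939)
0.340000: (1.441359, -0.352939); f=(2.222233, 0.451838) → (1.819139, -0.276127)
(p(0.51), q(0.51)) ≈ (1.8191, -0.2761)

1.8191, -0.2761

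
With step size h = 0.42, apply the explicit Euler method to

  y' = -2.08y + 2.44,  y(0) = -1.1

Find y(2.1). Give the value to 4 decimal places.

Euler: y_{n+1} = y_n + h·f(t_n, y_n).
t=0.000000, y=-1.100000: f=4.728000 → y ← -1.100000 + 0.42·4.728000 = 0.885760
t=0.420000, y=0.885760: f=0.597619 → y ← 0.885760 + 0.42·0.597619 = 1.136760
t=0.840000, y=1.136760: f=0.075539 → y ← 1.136760 + 0.42·0.075539 = 1.168486
t=1.260000, y=1.168486: f=0.009548 → y ← 1.168486 + 0.42·0.009548 = 1.172497
t=1.680000, y=1.172497: f=0.001207 → y ← 1.172497 + 0.42·0.001207 = 1.173004
y(2.1) ≈ 1.1730

1.1730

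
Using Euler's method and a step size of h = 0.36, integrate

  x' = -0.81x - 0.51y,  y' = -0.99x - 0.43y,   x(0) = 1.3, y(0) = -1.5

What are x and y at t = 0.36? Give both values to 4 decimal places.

1.1963, -1.7311

Euler on (x,y): x_{n+1} = x_n + h·x', y_{n+1} = y_n + h·y'.
0.000000: (1.300000, -1.500000); f=(-0.288000, -0.642000) → (1.196320, -1.731120)
(x(0.36), y(0.36)) ≈ (1.1963, -1.7311)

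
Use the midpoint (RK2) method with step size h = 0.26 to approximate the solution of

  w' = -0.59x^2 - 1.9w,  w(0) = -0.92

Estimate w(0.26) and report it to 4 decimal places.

-0.5804

Midpoint: k1 = f(x_n, w_n); k2 = f(x_n + h/2, w_n + (h/2)·k1); w_{n+1} = w_n + h·k2.
x=0.000000, w=-0.920000:
  k1 = f(0.000000, -0.920000) = 1.748000
  k2 = f(0.130000, -0.692760) = 1.306273
  w ← -0.920000 + 0.26·1.306273 = -0.580369
w(0.26) ≈ -0.5804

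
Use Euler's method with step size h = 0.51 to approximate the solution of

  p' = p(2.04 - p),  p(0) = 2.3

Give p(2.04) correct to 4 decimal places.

2.0400

Euler: p_{n+1} = p_n + h·f(s_n, p_n).
s=0.000000, p=2.300000: f=-0.598000 → p ← 2.300000 + 0.51·(-0.598000) = 1.995020
s=0.510000, p=1.995020: f=0.089736 → p ← 1.995020 + 0.51·0.089736 = 2.040785
s=1.020000, p=2.040785: f=-0.001603 → p ← 2.040785 + 0.51·(-0.001603) = 2.039968
s=1.530000, p=2.039968: f=0.000065 → p ← 2.039968 + 0.51·0.000065 = 2.040001
p(2.04) ≈ 2.0400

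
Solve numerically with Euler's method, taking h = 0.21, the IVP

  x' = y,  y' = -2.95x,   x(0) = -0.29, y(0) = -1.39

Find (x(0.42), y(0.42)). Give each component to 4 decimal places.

-0.8361, -0.8499

Euler on (x,y): x_{n+1} = x_n + h·x', y_{n+1} = y_n + h·y'.
0.000000: (-0.290000, -1.390000); f=(-1.390000, 0.855500) → (-0.581900, -1.210345)
0.210000: (-0.581900, -1.210345); f=(-1.210345, 1.716605) → (-0.836072, -0.849858)
(x(0.42), y(0.42)) ≈ (-0.8361, -0.8499)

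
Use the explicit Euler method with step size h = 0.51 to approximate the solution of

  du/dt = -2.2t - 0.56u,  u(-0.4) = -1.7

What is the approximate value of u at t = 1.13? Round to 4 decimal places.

Euler: u_{n+1} = u_n + h·f(t_n, u_n).
t=-0.400000, u=-1.700000: f=1.832000 → u ← -1.700000 + 0.51·1.832000 = -0.765680
t=0.110000, u=-0.765680: f=0.186781 → u ← -0.765680 + 0.51·0.186781 = -0.670422
t=0.620000, u=-0.670422: f=-0.988564 → u ← -0.670422 + 0.51·(-0.988564) = -1.174589
u(1.13) ≈ -1.1746

-1.1746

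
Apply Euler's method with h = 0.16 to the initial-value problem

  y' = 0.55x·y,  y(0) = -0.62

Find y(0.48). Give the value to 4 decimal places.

-0.6464

Euler: y_{n+1} = y_n + h·f(x_n, y_n).
x=0.000000, y=-0.620000: f=0.000000 → y ← -0.620000 + 0.16·0.000000 = -0.620000
x=0.160000, y=-0.620000: f=-0.054560 → y ← -0.620000 + 0.16·(-0.054560) = -0.628730
x=0.320000, y=-0.628730: f=-0.110656 → y ← -0.628730 + 0.16·(-0.110656) = -0.646435
y(0.48) ≈ -0.6464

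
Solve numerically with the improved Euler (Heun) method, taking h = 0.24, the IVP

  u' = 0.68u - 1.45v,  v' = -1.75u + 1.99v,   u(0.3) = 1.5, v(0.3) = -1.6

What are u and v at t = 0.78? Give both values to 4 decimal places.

Heun on (u,v): k1 = f(t_n, state_n); k2 = f(t_n + h, state_n + h·k1); state_{n+1} = state_n + (h/2)·(k1 + k2).
0.300000: (1.500000, -1.600000)
  k1 = (3.340000, -5.809000)
  predictor → (2.301600, -2.994160)
  k2 = (5.906620, -9.986178)
  → (2.609594, -3.495421)
0.540000: (2.609594, -3.495421)
  k1 = (6.842885, -11.522679)
  predictor → (4.251887, -6.260864)
  k2 = (11.969536, -19.899922)
  → (4.867085, -7.266134)
(u(0.78), v(0.78)) ≈ (4.8671, -7.2661)

4.8671, -7.2661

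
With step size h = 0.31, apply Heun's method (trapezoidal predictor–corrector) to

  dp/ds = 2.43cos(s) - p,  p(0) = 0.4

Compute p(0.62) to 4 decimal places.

1.2285

Heun: k1 = f(s_n, p_n); k2 = f(s_n + h, p_n + h·k1); p_{n+1} = p_n + (h/2)·(k1 + k2).
s=0.000000, p=0.400000:
  k1 = f(0.000000, 0.400000) = 2.030000
  k2 = f(0.310000, 1.029300) = 1.284871
  p ← 0.400000 + (0.31/2)·(2.030000 + 1.284871) = 0.913805
s=0.310000, p=0.913805:
  k1 = f(0.310000, 0.913805) = 1.400366
  k2 = f(0.620000, 1.347918) = 0.629806
  p ← 0.913805 + (0.31/2)·(1.400366 + 0.629806) = 1.228482
p(0.62) ≈ 1.2285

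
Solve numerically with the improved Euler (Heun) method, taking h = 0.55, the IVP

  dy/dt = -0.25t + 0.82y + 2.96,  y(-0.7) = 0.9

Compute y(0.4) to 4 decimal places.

7.3746

Heun: k1 = f(t_n, y_n); k2 = f(t_n + h, y_n + h·k1); y_{n+1} = y_n + (h/2)·(k1 + k2).
t=-0.700000, y=0.900000:
  k1 = f(-0.700000, 0.900000) = 3.873000
  k2 = f(-0.150000, 3.030150) = 5.482223
  y ← 0.900000 + (0.55/2)·(3.873000 + 5.482223) = 3.472686
t=-0.150000, y=3.472686:
  k1 = f(-0.150000, 3.472686) = 5.845103
  k2 = f(0.400000, 6.687493) = 8.343744
  y ← 3.472686 + (0.55/2)·(5.845103 + 8.343744) = 7.374619
y(0.4) ≈ 7.3746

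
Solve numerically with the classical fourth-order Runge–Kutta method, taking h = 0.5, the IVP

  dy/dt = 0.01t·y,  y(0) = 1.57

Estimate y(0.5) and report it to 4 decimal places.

1.5720

RK4: k1 = f(t_n, y_n); k2 = f(t_n + h/2, y_n + (h/2)·k1); k3 = f(t_n + h/2, y_n + (h/2)·k2); k4 = f(t_n + h, y_n + h·k3); y_{n+1} = y_n + (h/6)·(k1 + 2k2 + 2k3 + k4).
t=0.000000, y=1.570000:
  k1 = f(0.000000, 1.570000) = 0.000000
  k2 = f(0.250000, 1.570000) = 0.003925
  k3 = f(0.250000, 1.570981) = 0.003927
  k4 = f(0.500000, 1.571964) = 0.007860
  y ← 1.570000 + (0.5/6)·(k1 + 2k2 + 2k3 + k4) = 1.571964
y(0.5) ≈ 1.5720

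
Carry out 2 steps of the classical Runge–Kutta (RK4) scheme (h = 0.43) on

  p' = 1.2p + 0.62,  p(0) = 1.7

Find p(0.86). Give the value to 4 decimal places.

RK4: k1 = f(s_n, p_n); k2 = f(s_n + h/2, p_n + (h/2)·k1); k3 = f(s_n + h/2, p_n + (h/2)·k2); k4 = f(s_n + h, p_n + h·k3); p_{n+1} = p_n + (h/6)·(k1 + 2k2 + 2k3 + k4).
s=0.000000, p=1.700000:
  k1 = f(0.000000, 1.700000) = 2.660000
  k2 = f(0.215000, 2.271900) = 3.346280
  k3 = f(0.215000, 2.419450) = 3.523340
  k4 = f(0.430000, 3.215036) = 4.478044
  p ← 1.700000 + (0.43/6)·(k1 + 2k2 + 2k3 + k4) = 3.196205
s=0.430000, p=3.196205:
  k1 = f(0.430000, 3.196205) = 4.455446
  k2 = f(0.645000, 4.154126) = 5.604952
  k3 = f(0.645000, 4.401270) = 5.901524
  k4 = f(0.860000, 5.733861) = 7.500633
  p ← 3.196205 + (0.43/6)·(k1 + 2k2 + 2k3 + k4) = 5.702319
p(0.86) ≈ 5.7023

5.7023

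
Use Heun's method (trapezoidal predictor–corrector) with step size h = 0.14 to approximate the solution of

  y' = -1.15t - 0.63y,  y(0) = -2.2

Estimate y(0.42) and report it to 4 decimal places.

-1.7830

Heun: k1 = f(t_n, y_n); k2 = f(t_n + h, y_n + h·k1); y_{n+1} = y_n + (h/2)·(k1 + k2).
t=0.000000, y=-2.200000:
  k1 = f(0.000000, -2.200000) = 1.386000
  k2 = f(0.140000, -2.005960) = 1.102755
  y ← -2.200000 + (0.14/2)·(1.386000 + 1.102755) = -2.025787
t=0.140000, y=-2.025787:
  k1 = f(0.140000, -2.025787) = 1.115246
  k2 = f(0.280000, -1.869653) = 0.855881
  y ← -2.025787 + (0.14/2)·(1.115246 + 0.855881) = -1.887808
t=0.280000, y=-1.887808:
  k1 = f(0.280000, -1.887808) = 0.867319
  k2 = f(0.420000, -1.766384) = 0.629822
  y ← -1.887808 + (0.14/2)·(0.867319 + 0.629822) = -1.783008
y(0.42) ≈ -1.7830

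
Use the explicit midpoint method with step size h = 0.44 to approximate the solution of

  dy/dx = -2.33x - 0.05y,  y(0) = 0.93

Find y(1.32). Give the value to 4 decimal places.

-1.1201

Midpoint: k1 = f(x_n, y_n); k2 = f(x_n + h/2, y_n + (h/2)·k1); y_{n+1} = y_n + h·k2.
x=0.000000, y=0.930000:
  k1 = f(0.000000, 0.930000) = -0.046500
  k2 = f(0.220000, 0.919770) = -0.558589
  y ← 0.930000 + 0.44·(-0.558589) = 0.684221
x=0.440000, y=0.684221:
  k1 = f(0.440000, 0.684221) = -1.059411
  k2 = f(0.660000, 0.451151) = -1.560358
  y ← 0.684221 + 0.44·(-1.560358) = -0.002336
x=0.880000, y=-0.002336:
  k1 = f(0.880000, -0.002336) = -2.050283
  k2 = f(1.100000, -0.453399) = -2.540330
  y ← -0.002336 + 0.44·(-2.540330) = -1.120081
y(1.32) ≈ -1.1201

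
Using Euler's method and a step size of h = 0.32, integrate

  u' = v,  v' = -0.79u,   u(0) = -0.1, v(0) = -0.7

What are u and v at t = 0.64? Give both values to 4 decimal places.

Euler on (u,v): u_{n+1} = u_n + h·u', v_{n+1} = v_n + h·v'.
0.000000: (-0.100000, -0.700000); f=(-0.700000, 0.079000) → (-0.324000, -0.674720)
0.320000: (-0.324000, -0.674720); f=(-0.674720, 0.255960) → (-0.539910, -0.592813)
(u(0.64), v(0.64)) ≈ (-0.5399, -0.5928)

-0.5399, -0.5928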